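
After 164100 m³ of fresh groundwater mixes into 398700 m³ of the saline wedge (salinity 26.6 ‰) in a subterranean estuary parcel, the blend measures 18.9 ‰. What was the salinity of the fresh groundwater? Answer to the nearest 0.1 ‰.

Salt balance: 398,700×26.6 + 164,100×S = 562,800×18.9
10,605,420 + 164,100·S = 10,636,920
S = (10,636,920 − 10,605,420) / 164,100 = 0.192 ‰

0.2 ‰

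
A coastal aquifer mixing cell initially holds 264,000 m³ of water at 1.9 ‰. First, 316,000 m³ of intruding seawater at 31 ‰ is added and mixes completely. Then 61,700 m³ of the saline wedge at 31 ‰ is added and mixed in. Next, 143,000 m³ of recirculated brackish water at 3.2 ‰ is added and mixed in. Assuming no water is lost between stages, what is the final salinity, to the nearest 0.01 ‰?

Conserving salt mass:
Initial salt = 264,000×1.9 = 501,600
After stage 1: salt = 501,600 + 316,000×31 = 10,297,600; volume = 580,000 m³; S = 17.754 ‰
After stage 2: salt = 10,297,600 + 61,700×31 = 12,210,300; volume = 641,700 m³; S = 19.028 ‰
After stage 3: salt = 12,210,300 + 143,000×3.2 = 12,667,900; volume = 784,700 m³
S = 12,667,900 / 784,700 = 16.1436 ‰

16.14 ‰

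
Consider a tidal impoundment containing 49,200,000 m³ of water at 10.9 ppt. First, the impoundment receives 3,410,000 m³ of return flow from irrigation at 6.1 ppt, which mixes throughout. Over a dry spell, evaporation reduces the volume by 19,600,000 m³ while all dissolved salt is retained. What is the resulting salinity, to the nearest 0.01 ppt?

16.88 ppt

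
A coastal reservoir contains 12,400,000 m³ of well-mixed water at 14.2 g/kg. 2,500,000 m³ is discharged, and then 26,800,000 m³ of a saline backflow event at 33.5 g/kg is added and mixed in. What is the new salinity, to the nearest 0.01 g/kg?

28.29 g/kg

Remaining after removal: 9,900,000 m³ at 14.2 g/kg (salt = 140,580,000)
After addition: salt = 140,580,000 + 26,800,000×33.5 = 1,038,380,000; volume = 36,700,000 m³
S = 1,038,380,000 / 36,700,000 = 28.2937 g/kg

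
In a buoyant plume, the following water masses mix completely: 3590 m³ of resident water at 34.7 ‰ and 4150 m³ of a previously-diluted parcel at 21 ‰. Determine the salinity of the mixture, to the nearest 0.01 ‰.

Mass of salt is conserved:
salt = 3,590×34.7 + 4,150×21 = 124,573 + 87,150 = 211,723
volume = 3,590 + 4,150 = 7,740 m³
S = 211,723 / 7,740 = 27.3544 ‰

27.35 ‰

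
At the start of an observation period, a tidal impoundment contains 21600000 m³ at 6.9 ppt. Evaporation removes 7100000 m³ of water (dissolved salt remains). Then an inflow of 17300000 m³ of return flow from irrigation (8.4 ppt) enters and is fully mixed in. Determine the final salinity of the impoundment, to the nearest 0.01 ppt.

After evaporation: salt = 21,600,000×6.9 = 149,040,000; volume = 21,600,000 − 7,100,000 = 14,500,000 m³
After mixing: salt = 149,040,000 + 17,300,000×8.4 = 294,360,000; volume = 14,500,000 + 17,300,000 = 31,800,000 m³
S = 294,360,000 / 31,800,000 = 9.2566 ppt

9.26 ppt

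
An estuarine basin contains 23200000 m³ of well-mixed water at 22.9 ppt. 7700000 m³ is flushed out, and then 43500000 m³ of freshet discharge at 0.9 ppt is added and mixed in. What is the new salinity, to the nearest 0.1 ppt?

6.7 ppt

Remaining after removal: 15,500,000 m³ at 22.9 ppt (salt = 354,950,000)
After addition: salt = 354,950,000 + 43,500,000×0.9 = 394,100,000; volume = 59,000,000 m³
S = 394,100,000 / 59,000,000 = 6.6797 ppt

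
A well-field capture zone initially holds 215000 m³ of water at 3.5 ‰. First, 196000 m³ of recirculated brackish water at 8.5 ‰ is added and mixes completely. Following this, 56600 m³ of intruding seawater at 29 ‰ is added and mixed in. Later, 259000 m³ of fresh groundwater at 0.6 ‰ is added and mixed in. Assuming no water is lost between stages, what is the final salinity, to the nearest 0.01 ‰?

Mass of salt is conserved:
Initial salt = 215,000×3.5 = 752,500
After stage 1: salt = 752,500 + 196,000×8.5 = 2,418,500; volume = 411,000 m³; S = 5.884 ‰
After stage 2: salt = 2,418,500 + 56,600×29 = 4,059,900; volume = 467,600 m³; S = 8.682 ‰
After stage 3: salt = 4,059,900 + 259,000×0.6 = 4,215,300; volume = 726,600 m³
S = 4,215,300 / 726,600 = 5.8014 ‰

5.80 ‰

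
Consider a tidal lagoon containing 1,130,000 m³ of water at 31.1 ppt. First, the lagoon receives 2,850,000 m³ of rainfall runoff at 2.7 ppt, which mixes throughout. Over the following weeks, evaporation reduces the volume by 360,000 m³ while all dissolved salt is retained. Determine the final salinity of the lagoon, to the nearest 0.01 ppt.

After mixing: salt = 1,130,000×31.1 + 2,850,000×2.7 = 42,838,000; volume = 3,980,000 m³
After evaporation: salt unchanged = 42,838,000; volume = 3,980,000 − 360,000 = 3,620,000 m³
S = 42,838,000 / 3,620,000 = 11.8337 ppt

11.83 ppt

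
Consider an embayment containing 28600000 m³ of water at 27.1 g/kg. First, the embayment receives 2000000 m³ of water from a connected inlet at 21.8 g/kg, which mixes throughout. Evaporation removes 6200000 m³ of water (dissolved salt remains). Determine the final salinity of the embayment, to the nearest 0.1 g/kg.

33.6 g/kg

After mixing: salt = 28,600,000×27.1 + 2,000,000×21.8 = 818,660,000; volume = 30,600,000 m³
After evaporation: salt unchanged = 818,660,000; volume = 30,600,000 − 6,200,000 = 24,400,000 m³
S = 818,660,000 / 24,400,000 = 33.5516 g/kg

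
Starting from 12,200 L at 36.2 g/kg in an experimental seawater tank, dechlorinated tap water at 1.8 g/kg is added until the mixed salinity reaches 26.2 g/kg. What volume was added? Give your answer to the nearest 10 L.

Salt balance: 12,200×36.2 + V×1.8 = (12,200+V)×26.2
441,640 + 1.8V = 319,640 + 26.2V
122,000 = 24.4V
V = 5,000 L

5000 L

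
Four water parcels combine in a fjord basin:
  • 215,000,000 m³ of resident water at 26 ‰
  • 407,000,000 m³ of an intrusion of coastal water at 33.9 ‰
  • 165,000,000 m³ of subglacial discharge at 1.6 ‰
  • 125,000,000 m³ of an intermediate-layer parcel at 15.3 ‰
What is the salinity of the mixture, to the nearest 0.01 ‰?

23.64 ‰

Weighted by volume,
salt = 215,000,000×26 + 407,000,000×33.9 + 165,000,000×1.6 + 125,000,000×15.3 = 5,590,000,000 + 13,797,300,000 + 264,000,000 + 1,912,500,000 = 21,563,800,000
volume = 215,000,000 + 407,000,000 + 165,000,000 + 125,000,000 = 912,000,000 m³
S = 21,563,800,000 / 912,000,000 = 23.6445 ‰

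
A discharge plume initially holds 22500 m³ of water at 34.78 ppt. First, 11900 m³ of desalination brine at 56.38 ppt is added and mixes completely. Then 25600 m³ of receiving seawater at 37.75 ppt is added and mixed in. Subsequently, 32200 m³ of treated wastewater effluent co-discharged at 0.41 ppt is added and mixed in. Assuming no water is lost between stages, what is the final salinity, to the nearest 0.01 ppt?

26.39 ppt

Total salt / total volume:
Initial salt = 22,500×34.78 = 782,550
After stage 1: salt = 782,550 + 11,900×56.38 = 1,453,472; volume = 34,400 m³; S = 42.252 ppt
After stage 2: salt = 1,453,472 + 25,600×37.75 = 2,419,872; volume = 60,000 m³; S = 40.331 ppt
After stage 3: salt = 2,419,872 + 32,200×0.41 = 2,433,074; volume = 92,200 m³
S = 2,433,074 / 92,200 = 26.3891 ppt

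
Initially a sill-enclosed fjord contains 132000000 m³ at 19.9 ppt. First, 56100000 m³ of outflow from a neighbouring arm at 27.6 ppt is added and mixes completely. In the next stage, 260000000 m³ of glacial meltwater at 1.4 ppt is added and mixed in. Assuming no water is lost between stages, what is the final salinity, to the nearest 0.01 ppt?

Weighted by volume,
Initial salt = 132,000,000×19.9 = 2,626,800,000
After stage 1: salt = 2,626,800,000 + 56,100,000×27.6 = 4,175,160,000; volume = 188,100,000 m³; S = 22.196 ppt
After stage 2: salt = 4,175,160,000 + 260,000,000×1.4 = 4,539,160,000; volume = 448,100,000 m³
S = 4,539,160,000 / 448,100,000 = 10.1298 ppt

10.13 ppt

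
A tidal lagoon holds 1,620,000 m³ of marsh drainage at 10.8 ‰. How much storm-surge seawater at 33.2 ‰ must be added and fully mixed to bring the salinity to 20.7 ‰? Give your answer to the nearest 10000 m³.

1280000 m³

Salt balance: 1,620,000×10.8 + V×33.2 = (1,620,000+V)×20.7
17,496,000 + 33.2V = 33,534,000 + 20.7V
16,038,000 = 12.5V
V = 1,283,040 m³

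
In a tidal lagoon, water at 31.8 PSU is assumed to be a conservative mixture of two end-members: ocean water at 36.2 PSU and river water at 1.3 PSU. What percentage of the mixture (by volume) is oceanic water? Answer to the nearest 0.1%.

87.4%

Let g be the oceanic fraction. Salt balance per unit volume:
g×36.2 + (1−g)×1.3 = 31.8
g = (31.8 − 1.3) / (36.2 − 1.3) = 30.5/34.9 = 0.8739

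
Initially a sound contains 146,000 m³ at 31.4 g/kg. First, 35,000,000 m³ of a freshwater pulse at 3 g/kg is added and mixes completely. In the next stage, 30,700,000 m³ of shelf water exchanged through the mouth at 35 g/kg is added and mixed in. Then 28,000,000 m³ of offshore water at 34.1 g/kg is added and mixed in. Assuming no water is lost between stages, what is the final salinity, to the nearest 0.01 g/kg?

22.79 g/kg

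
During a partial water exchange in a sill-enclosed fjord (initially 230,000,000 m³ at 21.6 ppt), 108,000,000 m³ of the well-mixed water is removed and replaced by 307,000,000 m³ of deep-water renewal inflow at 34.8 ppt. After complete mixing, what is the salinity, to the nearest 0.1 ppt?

Remaining after removal: 122,000,000 m³ at 21.6 ppt (salt = 2,635,200,000)
After addition: salt = 2,635,200,000 + 307,000,000×34.8 = 13,318,800,000; volume = 429,000,000 m³
S = 13,318,800,000 / 429,000,000 = 31.0462 ppt

31.0 ppt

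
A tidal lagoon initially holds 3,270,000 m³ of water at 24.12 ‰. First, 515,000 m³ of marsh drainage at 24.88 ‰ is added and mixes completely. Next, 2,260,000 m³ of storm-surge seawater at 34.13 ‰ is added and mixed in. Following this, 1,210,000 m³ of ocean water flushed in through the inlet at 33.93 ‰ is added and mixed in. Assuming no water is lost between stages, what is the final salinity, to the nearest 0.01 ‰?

By conservation of dissolved salt,
Initial salt = 3,270,000×24.12 = 78,872,400
After stage 1: salt = 78,872,400 + 515,000×24.88 = 91,685,600; volume = 3,785,000 m³; S = 24.223 ‰
After stage 2: salt = 91,685,600 + 2,260,000×34.13 = 168,819,400; volume = 6,045,000 m³; S = 27.927 ‰
After stage 3: salt = 168,819,400 + 1,210,000×33.93 = 209,874,700; volume = 7,255,000 m³
S = 209,874,700 / 7,255,000 = 28.9283 ‰

28.93 ‰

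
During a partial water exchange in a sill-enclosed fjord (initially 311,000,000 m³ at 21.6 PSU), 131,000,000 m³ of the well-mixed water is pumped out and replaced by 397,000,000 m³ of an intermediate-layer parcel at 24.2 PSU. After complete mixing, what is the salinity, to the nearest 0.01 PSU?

Remaining after removal: 180,000,000 m³ at 21.6 PSU (salt = 3,888,000,000)
After addition: salt = 3,888,000,000 + 397,000,000×24.2 = 13,495,400,000; volume = 577,000,000 m³
S = 13,495,400,000 / 577,000,000 = 23.3889 PSU

23.39 PSU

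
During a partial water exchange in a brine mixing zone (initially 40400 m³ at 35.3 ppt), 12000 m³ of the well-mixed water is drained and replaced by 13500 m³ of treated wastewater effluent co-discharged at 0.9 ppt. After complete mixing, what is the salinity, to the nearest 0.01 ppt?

Remaining after removal: 28,400 m³ at 35.3 ppt (salt = 1,002,520)
After addition: salt = 1,002,520 + 13,500×0.9 = 1,014,670; volume = 41,900 m³
S = 1,014,670 / 41,900 = 24.2165 ppt

24.22 ppt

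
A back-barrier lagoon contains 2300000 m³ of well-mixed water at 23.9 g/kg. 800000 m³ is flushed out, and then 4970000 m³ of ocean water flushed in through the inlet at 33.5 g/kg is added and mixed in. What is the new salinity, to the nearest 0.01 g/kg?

31.27 g/kg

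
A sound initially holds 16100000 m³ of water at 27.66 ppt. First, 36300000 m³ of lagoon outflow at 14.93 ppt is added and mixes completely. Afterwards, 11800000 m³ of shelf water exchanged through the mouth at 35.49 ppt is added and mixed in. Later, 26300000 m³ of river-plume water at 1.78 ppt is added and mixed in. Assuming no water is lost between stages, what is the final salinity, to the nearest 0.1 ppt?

16.1 ppt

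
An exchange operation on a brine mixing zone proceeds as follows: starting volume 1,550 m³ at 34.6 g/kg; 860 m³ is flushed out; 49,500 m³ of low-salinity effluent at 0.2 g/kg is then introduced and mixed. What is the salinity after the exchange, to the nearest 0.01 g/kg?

0.67 g/kg

Remaining after removal: 690 m³ at 34.6 g/kg (salt = 23,874)
After addition: salt = 23,874 + 49,500×0.2 = 33,774; volume = 50,190 m³
S = 33,774 / 50,190 = 0.6729 g/kg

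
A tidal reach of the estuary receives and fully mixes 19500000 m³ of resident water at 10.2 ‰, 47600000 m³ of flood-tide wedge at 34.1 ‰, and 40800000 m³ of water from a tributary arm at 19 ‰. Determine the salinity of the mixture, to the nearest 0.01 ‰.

24.07 ‰

Total salt / total volume:
salt = 19,500,000×10.2 + 47,600,000×34.1 + 40,800,000×19 = 198,900,000 + 1,623,160,000 + 775,200,000 = 2,597,260,000
volume = 19,500,000 + 47,600,000 + 40,800,000 = 107,900,000 m³
S = 2,597,260,000 / 107,900,000 = 24.071 ‰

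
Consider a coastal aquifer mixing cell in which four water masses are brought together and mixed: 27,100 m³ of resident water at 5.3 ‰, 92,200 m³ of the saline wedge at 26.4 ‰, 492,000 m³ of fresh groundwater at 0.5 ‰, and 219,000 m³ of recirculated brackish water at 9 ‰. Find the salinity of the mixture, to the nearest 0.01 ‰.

5.77 ‰

Salt balance:
salt = 27,100×5.3 + 92,200×26.4 + 492,000×0.5 + 219,000×9 = 143,630 + 2,434,080 + 246,000 + 1,971,000 = 4,794,710
volume = 27,100 + 92,200 + 492,000 + 219,000 = 830,300 m³
S = 4,794,710 / 830,300 = 5.7747 ‰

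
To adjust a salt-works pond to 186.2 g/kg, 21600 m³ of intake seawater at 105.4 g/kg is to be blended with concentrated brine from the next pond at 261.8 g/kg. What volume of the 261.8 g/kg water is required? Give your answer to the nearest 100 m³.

Salt balance: 21,600×105.4 + V×261.8 = (21,600+V)×186.2
2,276,640 + 261.8V = 4,021,920 + 186.2V
1,745,280 = 75.6V
V = 23,085.71 m³

23100 m³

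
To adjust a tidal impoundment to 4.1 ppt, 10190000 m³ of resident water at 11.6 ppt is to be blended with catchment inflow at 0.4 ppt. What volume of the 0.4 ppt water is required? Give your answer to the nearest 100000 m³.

Salt balance: 10,190,000×11.6 + V×0.4 = (10,190,000+V)×4.1
118,204,000 + 0.4V = 41,779,000 + 4.1V
76,425,000 = 3.7V
V = 20,655,405.41 m³

20700000 m³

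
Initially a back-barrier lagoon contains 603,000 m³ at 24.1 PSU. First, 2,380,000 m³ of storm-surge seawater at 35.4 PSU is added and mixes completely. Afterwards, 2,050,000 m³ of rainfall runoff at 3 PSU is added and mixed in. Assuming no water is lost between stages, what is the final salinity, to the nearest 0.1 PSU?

20.8 PSU

Weighted by volume,
Initial salt = 603,000×24.1 = 14,532,300
After stage 1: salt = 14,532,300 + 2,380,000×35.4 = 98,784,300; volume = 2,983,000 m³; S = 33.116 PSU
After stage 2: salt = 98,784,300 + 2,050,000×3 = 104,934,300; volume = 5,033,000 m³
S = 104,934,300 / 5,033,000 = 20.8493 PSU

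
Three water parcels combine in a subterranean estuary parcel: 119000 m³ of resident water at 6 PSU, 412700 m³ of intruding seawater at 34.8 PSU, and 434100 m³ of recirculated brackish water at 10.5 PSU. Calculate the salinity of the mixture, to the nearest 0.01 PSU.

20.33 PSU

Weighted by volume,
salt = 119,000×6 + 412,700×34.8 + 434,100×10.5 = 714,000 + 14,361,960 + 4,558,050 = 19,634,010
volume = 119,000 + 412,700 + 434,100 = 965,800 m³
S = 19,634,010 / 965,800 = 20.3293 PSU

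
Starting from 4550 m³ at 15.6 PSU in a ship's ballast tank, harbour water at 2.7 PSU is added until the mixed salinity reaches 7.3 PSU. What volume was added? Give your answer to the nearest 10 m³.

8210 m³

Salt balance: 4,550×15.6 + V×2.7 = (4,550+V)×7.3
70,980 + 2.7V = 33,215 + 7.3V
37,765 = 4.6V
V = 8,209.78 m³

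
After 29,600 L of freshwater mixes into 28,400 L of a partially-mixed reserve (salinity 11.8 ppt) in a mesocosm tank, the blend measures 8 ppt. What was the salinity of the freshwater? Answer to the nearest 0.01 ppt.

Salt balance: 28,400×11.8 + 29,600×S = 58,000×8
335,120 + 29,600·S = 464,000
S = (464,000 − 335,120) / 29,600 = 4.3541 ppt

4.35 ppt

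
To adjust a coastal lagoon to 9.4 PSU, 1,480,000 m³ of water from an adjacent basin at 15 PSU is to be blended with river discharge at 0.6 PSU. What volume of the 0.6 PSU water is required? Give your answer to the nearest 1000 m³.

942000 m³

Salt balance: 1,480,000×15 + V×0.6 = (1,480,000+V)×9.4
22,200,000 + 0.6V = 13,912,000 + 9.4V
8,288,000 = 8.8V
V = 941,818.18 m³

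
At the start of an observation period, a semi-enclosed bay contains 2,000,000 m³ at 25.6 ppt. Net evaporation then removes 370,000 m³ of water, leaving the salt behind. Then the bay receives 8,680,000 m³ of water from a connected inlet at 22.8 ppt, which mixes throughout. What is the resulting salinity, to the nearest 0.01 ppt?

After evaporation: salt = 2,000,000×25.6 = 51,200,000; volume = 2,000,000 − 370,000 = 1,630,000 m³
After mixing: salt = 51,200,000 + 8,680,000×22.8 = 249,104,000; volume = 1,630,000 + 8,680,000 = 10,310,000 m³
S = 249,104,000 / 10,310,000 = 24.1614 ppt

24.16 ppt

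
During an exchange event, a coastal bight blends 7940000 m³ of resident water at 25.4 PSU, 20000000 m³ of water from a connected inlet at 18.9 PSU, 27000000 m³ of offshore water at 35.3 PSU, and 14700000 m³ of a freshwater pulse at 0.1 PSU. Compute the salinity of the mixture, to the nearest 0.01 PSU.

22.03 PSU

Conserving salt mass:
salt = 7,940,000×25.4 + 20,000,000×18.9 + 27,000,000×35.3 + 14,700,000×0.1 = 201,676,000 + 378,000,000 + 953,100,000 + 1,470,000 = 1,534,246,000
volume = 7,940,000 + 20,000,000 + 27,000,000 + 14,700,000 = 69,640,000 m³
S = 1,534,246,000 / 69,640,000 = 22.0311 PSU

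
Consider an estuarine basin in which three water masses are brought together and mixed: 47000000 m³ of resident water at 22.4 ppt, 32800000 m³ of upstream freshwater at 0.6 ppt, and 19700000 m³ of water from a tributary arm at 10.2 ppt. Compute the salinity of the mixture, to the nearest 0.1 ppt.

12.8 ppt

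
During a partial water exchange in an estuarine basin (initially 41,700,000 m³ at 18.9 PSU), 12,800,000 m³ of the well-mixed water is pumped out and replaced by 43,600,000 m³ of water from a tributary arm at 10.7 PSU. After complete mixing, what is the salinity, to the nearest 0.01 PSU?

13.97 PSU

Remaining after removal: 28,900,000 m³ at 18.9 PSU (salt = 546,210,000)
After addition: salt = 546,210,000 + 43,600,000×10.7 = 1,012,730,000; volume = 72,500,000 m³
S = 1,012,730,000 / 72,500,000 = 13.9687 PSU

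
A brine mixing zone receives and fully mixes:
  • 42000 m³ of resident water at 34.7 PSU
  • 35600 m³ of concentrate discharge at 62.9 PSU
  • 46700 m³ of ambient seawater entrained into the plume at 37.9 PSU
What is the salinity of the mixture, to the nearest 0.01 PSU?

43.98 PSU

Weighted by volume,
salt = 42,000×34.7 + 35,600×62.9 + 46,700×37.9 = 1,457,400 + 2,239,240 + 1,769,930 = 5,466,570
volume = 42,000 + 35,600 + 46,700 = 124,300 m³
S = 5,466,570 / 124,300 = 43.9788 PSU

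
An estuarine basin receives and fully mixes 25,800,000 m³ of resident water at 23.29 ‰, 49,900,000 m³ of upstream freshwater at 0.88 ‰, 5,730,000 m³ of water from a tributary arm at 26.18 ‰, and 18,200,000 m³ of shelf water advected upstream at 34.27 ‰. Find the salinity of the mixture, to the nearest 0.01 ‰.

Salt balance:
salt = 25,800,000×23.29 + 49,900,000×0.88 + 5,730,000×26.18 + 18,200,000×34.27 = 600,882,000 + 43,912,000 + 150,011,400 + 623,714,000 = 1,418,519,400
volume = 25,800,000 + 49,900,000 + 5,730,000 + 18,200,000 = 99,630,000 m³
S = 1,418,519,400 / 99,630,000 = 14.2379 ‰

14.24 ‰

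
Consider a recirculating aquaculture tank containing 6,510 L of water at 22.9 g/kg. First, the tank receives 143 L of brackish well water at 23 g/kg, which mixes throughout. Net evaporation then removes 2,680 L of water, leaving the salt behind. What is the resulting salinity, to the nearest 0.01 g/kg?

38.35 g/kg

After mixing: salt = 6,510×22.9 + 143×23 = 152,368; volume = 6,653 L
After evaporation: salt unchanged = 152,368; volume = 6,653 − 2,680 = 3,973 L
S = 152,368 / 3,973 = 38.3509 g/kg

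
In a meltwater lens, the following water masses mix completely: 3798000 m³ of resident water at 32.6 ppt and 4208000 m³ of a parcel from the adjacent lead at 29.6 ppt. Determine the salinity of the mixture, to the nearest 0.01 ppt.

31.02 ppt

Total salt / total volume:
salt = 3,798,000×32.6 + 4,208,000×29.6 = 123,814,800 + 124,556,800 = 248,371,600
volume = 3,798,000 + 4,208,000 = 8,006,000 m³
S = 248,371,600 / 8,006,000 = 31.0232 ppt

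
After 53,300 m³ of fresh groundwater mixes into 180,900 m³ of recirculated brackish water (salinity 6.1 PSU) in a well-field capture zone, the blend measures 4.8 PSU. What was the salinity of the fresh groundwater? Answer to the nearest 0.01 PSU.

0.39 PSU

Salt balance: 180,900×6.1 + 53,300×S = 234,200×4.8
1,103,490 + 53,300·S = 1,124,160
S = (1,124,160 − 1,103,490) / 53,300 = 0.3878 PSU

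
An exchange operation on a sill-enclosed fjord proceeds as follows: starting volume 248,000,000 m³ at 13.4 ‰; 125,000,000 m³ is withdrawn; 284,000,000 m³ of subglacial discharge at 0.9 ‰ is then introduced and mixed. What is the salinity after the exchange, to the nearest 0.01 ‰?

Remaining after removal: 123,000,000 m³ at 13.4 ‰ (salt = 1,648,200,000)
After addition: salt = 1,648,200,000 + 284,000,000×0.9 = 1,903,800,000; volume = 407,000,000 m³
S = 1,903,800,000 / 407,000,000 = 4.6776 ‰

4.68 ‰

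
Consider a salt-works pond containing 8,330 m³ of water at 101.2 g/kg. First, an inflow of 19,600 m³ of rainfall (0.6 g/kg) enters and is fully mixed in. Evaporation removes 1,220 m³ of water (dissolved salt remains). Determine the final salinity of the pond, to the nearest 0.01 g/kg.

32.00 g/kg

After mixing: salt = 8,330×101.2 + 19,600×0.6 = 854,756; volume = 27,930 m³
After evaporation: salt unchanged = 854,756; volume = 27,930 − 1,220 = 26,710 m³
S = 854,756 / 26,710 = 32.0013 g/kg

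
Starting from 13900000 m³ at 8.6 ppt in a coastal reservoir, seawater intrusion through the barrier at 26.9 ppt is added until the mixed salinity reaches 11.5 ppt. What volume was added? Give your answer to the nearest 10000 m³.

Salt balance: 13,900,000×8.6 + V×26.9 = (13,900,000+V)×11.5
119,540,000 + 26.9V = 159,850,000 + 11.5V
40,310,000 = 15.4V
V = 2,617,532.47 m³

2620000 m³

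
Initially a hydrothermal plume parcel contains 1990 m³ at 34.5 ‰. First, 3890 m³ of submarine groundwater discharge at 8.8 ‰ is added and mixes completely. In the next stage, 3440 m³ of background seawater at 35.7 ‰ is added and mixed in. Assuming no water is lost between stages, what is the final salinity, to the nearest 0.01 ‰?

By conservation of dissolved salt,
Initial salt = 1,990×34.5 = 68,655
After stage 1: salt = 68,655 + 3,890×8.8 = 102,887; volume = 5,880 m³; S = 17.498 ‰
After stage 2: salt = 102,887 + 3,440×35.7 = 225,695; volume = 9,320 m³
S = 225,695 / 9,320 = 24.2162 ‰

24.22 ‰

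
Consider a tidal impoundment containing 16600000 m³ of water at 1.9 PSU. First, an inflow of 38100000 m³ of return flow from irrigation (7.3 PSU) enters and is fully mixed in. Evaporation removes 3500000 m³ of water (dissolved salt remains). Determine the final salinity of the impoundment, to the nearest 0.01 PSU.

6.05 PSU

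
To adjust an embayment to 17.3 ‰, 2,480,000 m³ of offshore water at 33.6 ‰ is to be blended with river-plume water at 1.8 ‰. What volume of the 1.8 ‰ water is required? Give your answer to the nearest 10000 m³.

2610000 m³

Salt balance: 2,480,000×33.6 + V×1.8 = (2,480,000+V)×17.3
83,328,000 + 1.8V = 42,904,000 + 17.3V
40,424,000 = 15.5V
V = 2,608,000 m³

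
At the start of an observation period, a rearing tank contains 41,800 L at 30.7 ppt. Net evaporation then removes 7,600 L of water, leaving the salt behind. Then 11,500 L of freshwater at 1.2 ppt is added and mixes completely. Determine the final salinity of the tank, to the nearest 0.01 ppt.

After evaporation: salt = 41,800×30.7 = 1,283,260; volume = 41,800 − 7,600 = 34,200 L
After mixing: salt = 1,283,260 + 11,500×1.2 = 1,297,060; volume = 34,200 + 11,500 = 45,700 L
S = 1,297,060 / 45,700 = 28.3821 ppt

28.38 ppt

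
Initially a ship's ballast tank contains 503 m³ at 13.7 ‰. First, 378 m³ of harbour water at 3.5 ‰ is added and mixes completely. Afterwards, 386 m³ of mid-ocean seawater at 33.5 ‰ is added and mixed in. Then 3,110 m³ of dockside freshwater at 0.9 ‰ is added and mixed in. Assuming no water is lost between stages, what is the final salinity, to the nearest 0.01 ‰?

5.47 ‰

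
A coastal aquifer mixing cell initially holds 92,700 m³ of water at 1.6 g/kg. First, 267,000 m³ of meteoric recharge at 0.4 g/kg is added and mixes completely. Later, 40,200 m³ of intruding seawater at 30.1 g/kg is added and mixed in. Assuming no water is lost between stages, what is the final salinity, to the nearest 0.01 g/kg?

3.66 g/kg

Total salt / total volume:
Initial salt = 92,700×1.6 = 148,320
After stage 1: salt = 148,320 + 267,000×0.4 = 255,120; volume = 359,700 m³; S = 0.709 g/kg
After stage 2: salt = 255,120 + 40,200×30.1 = 1,465,140; volume = 399,900 m³
S = 1,465,140 / 399,900 = 3.6638 g/kg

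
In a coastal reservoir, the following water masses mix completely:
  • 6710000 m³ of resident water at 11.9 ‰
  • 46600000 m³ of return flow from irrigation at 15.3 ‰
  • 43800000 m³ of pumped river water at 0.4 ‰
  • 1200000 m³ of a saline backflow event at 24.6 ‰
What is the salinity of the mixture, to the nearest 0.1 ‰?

8.5 ‰

Conserving salt mass:
salt = 6,710,000×11.9 + 46,600,000×15.3 + 43,800,000×0.4 + 1,200,000×24.6 = 79,849,000 + 712,980,000 + 17,520,000 + 29,520,000 = 839,869,000
volume = 6,710,000 + 46,600,000 + 43,800,000 + 1,200,000 = 98,310,000 m³
S = 839,869,000 / 98,310,000 = 8.543 ‰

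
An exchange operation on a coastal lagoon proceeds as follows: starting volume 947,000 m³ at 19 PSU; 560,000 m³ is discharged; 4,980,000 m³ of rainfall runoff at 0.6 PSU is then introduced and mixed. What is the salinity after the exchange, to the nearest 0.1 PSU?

1.9 PSU

Remaining after removal: 387,000 m³ at 19 PSU (salt = 7,353,000)
After addition: salt = 7,353,000 + 4,980,000×0.6 = 10,341,000; volume = 5,367,000 m³
S = 10,341,000 / 5,367,000 = 1.9268 PSU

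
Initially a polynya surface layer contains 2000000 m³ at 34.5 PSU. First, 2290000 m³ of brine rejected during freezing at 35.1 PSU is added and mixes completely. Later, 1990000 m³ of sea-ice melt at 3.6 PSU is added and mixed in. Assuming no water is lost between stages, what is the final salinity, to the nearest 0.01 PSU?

Mass of salt is conserved:
Initial salt = 2,000,000×34.5 = 69,000,000
After stage 1: salt = 69,000,000 + 2,290,000×35.1 = 149,379,000; volume = 4,290,000 m³; S = 34.82 PSU
After stage 2: salt = 149,379,000 + 1,990,000×3.6 = 156,543,000; volume = 6,280,000 m³
S = 156,543,000 / 6,280,000 = 24.9272 PSU

24.93 PSU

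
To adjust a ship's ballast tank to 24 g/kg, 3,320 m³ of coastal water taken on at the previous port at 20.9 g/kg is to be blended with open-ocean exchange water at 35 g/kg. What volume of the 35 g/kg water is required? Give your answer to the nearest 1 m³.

936 m³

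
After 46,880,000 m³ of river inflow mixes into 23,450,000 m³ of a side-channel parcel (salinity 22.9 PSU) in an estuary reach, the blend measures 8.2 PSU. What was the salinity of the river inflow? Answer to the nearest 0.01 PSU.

Salt balance: 23,450,000×22.9 + 46,880,000×S = 70,330,000×8.2
537,005,000 + 46,880,000·S = 576,706,000
S = (576,706,000 − 537,005,000) / 46,880,000 = 0.8469 PSU

0.85 PSU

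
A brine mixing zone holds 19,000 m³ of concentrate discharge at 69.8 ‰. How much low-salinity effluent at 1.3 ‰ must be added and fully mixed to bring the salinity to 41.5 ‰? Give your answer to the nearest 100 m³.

13400 m³

Salt balance: 19,000×69.8 + V×1.3 = (19,000+V)×41.5
1,326,200 + 1.3V = 788,500 + 41.5V
537,700 = 40.2V
V = 13,375.62 m³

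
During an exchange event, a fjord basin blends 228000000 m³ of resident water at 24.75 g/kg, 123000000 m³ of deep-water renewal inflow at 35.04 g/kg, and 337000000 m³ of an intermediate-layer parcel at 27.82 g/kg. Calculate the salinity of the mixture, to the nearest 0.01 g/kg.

28.09 g/kg

Salt balance:
salt = 228,000,000×24.75 + 123,000,000×35.04 + 337,000,000×27.82 = 5,643,000,000 + 4,309,920,000 + 9,375,340,000 = 19,328,260,000
volume = 228,000,000 + 123,000,000 + 337,000,000 = 688,000,000 m³
S = 19,328,260,000 / 688,000,000 = 28.0934 g/kg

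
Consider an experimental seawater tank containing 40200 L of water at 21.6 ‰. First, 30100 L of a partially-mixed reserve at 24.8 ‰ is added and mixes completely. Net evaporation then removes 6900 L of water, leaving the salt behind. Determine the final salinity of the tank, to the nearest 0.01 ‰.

After mixing: salt = 40,200×21.6 + 30,100×24.8 = 1,614,800; volume = 70,300 L
After evaporation: salt unchanged = 1,614,800; volume = 70,300 − 6,900 = 63,400 L
S = 1,614,800 / 63,400 = 25.47 ‰

25.47 ‰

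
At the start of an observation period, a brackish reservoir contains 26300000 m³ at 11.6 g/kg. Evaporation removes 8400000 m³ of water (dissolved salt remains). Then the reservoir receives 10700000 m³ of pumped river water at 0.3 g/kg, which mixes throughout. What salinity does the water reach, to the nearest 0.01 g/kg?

10.78 g/kg

After evaporation: salt = 26,300,000×11.6 = 305,080,000; volume = 26,300,000 − 8,400,000 = 17,900,000 m³
After mixing: salt = 305,080,000 + 10,700,000×0.3 = 308,290,000; volume = 17,900,000 + 10,700,000 = 28,600,000 m³
S = 308,290,000 / 28,600,000 = 10.7794 g/kg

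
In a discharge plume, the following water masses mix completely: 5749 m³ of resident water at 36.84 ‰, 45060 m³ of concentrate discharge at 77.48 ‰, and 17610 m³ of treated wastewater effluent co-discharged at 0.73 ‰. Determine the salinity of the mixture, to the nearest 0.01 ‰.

54.31 ‰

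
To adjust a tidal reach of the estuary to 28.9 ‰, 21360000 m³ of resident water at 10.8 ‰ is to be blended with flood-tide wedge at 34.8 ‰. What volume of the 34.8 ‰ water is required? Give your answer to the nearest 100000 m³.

Salt balance: 21,360,000×10.8 + V×34.8 = (21,360,000+V)×28.9
230,688,000 + 34.8V = 617,304,000 + 28.9V
386,616,000 = 5.9V
V = 65,528,135.59 m³

65500000 m³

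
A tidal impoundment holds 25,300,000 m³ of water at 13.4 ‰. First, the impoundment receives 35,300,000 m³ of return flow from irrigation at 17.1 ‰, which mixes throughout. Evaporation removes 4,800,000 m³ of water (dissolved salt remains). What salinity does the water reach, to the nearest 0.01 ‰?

After mixing: salt = 25,300,000×13.4 + 35,300,000×17.1 = 942,650,000; volume = 60,600,000 m³
After evaporation: salt unchanged = 942,650,000; volume = 60,600,000 − 4,800,000 = 55,800,000 m³
S = 942,650,000 / 55,800,000 = 16.8934 ‰

16.89 ‰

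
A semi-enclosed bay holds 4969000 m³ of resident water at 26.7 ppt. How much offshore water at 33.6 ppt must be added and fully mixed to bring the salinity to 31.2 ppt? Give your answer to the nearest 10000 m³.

9320000 m³

Salt balance: 4,969,000×26.7 + V×33.6 = (4,969,000+V)×31.2
132,672,300 + 33.6V = 155,032,800 + 31.2V
22,360,500 = 2.4V
V = 9,316,875 m³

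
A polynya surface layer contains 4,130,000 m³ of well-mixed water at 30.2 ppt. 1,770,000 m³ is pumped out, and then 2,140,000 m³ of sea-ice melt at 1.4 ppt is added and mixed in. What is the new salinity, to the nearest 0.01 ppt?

Remaining after removal: 2,360,000 m³ at 30.2 ppt (salt = 71,272,000)
After addition: salt = 71,272,000 + 2,140,000×1.4 = 74,268,000; volume = 4,500,000 m³
S = 74,268,000 / 4,500,000 = 16.504 ppt

16.50 ppt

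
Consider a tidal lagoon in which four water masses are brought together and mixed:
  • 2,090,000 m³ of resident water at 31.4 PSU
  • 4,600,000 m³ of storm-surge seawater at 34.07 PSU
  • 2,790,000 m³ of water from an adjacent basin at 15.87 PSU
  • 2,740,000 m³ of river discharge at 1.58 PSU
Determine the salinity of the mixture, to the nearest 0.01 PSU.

22.17 PSU

By conservation of dissolved salt,
salt = 2,090,000×31.4 + 4,600,000×34.07 + 2,790,000×15.87 + 2,740,000×1.58 = 65,626,000 + 156,722,000 + 44,277,300 + 4,329,200 = 270,954,500
volume = 2,090,000 + 4,600,000 + 2,790,000 + 2,740,000 = 12,220,000 m³
S = 270,954,500 / 12,220,000 = 22.173 PSU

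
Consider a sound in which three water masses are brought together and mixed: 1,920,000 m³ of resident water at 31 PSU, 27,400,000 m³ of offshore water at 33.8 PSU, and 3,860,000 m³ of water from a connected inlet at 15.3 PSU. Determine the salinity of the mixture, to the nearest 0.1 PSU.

31.5 PSU

Conserving salt mass:
salt = 1,920,000×31 + 27,400,000×33.8 + 3,860,000×15.3 = 59,520,000 + 926,120,000 + 59,058,000 = 1,044,698,000
volume = 1,920,000 + 27,400,000 + 3,860,000 = 33,180,000 m³
S = 1,044,698,000 / 33,180,000 = 31.486 PSU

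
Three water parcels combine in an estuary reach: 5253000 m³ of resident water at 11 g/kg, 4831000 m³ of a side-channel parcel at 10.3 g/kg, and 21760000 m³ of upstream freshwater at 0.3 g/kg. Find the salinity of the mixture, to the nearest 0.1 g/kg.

3.6 g/kg

Total salt / total volume:
salt = 5,253,000×11 + 4,831,000×10.3 + 21,760,000×0.3 = 57,783,000 + 49,759,300 + 6,528,000 = 114,070,300
volume = 5,253,000 + 4,831,000 + 21,760,000 = 31,844,000 m³
S = 114,070,300 / 31,844,000 = 3.582 g/kg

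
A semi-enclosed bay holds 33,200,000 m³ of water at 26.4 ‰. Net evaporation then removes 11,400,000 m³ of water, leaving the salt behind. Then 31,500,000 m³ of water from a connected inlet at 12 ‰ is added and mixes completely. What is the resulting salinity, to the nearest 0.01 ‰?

23.54 ‰

After evaporation: salt = 33,200,000×26.4 = 876,480,000; volume = 33,200,000 − 11,400,000 = 21,800,000 m³
After mixing: salt = 876,480,000 + 31,500,000×12 = 1,254,480,000; volume = 21,800,000 + 31,500,000 = 53,300,000 m³
S = 1,254,480,000 / 53,300,000 = 23.5362 ‰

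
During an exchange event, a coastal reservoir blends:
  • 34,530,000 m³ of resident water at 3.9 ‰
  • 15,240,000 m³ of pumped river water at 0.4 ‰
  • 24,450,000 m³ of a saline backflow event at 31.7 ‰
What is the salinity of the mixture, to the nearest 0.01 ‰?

12.34 ‰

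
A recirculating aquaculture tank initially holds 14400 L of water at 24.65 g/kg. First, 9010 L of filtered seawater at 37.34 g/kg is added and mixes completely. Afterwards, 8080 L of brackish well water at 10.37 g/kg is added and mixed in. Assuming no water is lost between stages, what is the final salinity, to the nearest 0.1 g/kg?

24.6 g/kg

Weighted by volume,
Initial salt = 14,400×24.65 = 354,960
After stage 1: salt = 354,960 + 9,010×37.34 = 691,393.4; volume = 23,410 L; S = 29.534 g/kg
After stage 2: salt = 691,393.4 + 8,080×10.37 = 775,183; volume = 31,490 L
S = 775,183 / 31,490 = 24.6168 g/kg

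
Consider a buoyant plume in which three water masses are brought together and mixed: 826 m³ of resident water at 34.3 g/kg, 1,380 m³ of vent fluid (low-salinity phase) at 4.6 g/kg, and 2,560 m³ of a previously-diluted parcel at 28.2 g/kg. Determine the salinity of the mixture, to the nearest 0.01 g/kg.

22.42 g/kg

Conserving salt mass:
salt = 826×34.3 + 1,380×4.6 + 2,560×28.2 = 28,331.8 + 6,348 + 72,192 = 106,871.8
volume = 826 + 1,380 + 2,560 = 4,766 m³
S = 106,871.8 / 4,766 = 22.4238 g/kg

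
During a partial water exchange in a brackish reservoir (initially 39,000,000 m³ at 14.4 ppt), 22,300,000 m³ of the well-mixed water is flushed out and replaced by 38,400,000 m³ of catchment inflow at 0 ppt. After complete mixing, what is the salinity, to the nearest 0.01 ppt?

4.36 ppt

Remaining after removal: 16,700,000 m³ at 14.4 ppt (salt = 240,480,000)
After addition: salt = 240,480,000 + 38,400,000×0 = 240,480,000; volume = 55,100,000 m³
S = 240,480,000 / 55,100,000 = 4.3644 ppt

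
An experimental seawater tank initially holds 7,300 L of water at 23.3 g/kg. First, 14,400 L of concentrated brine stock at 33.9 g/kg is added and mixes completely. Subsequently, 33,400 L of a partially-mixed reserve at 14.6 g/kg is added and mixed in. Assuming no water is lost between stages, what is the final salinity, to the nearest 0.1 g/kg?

Salt balance:
Initial salt = 7,300×23.3 = 170,090
After stage 1: salt = 170,090 + 14,400×33.9 = 658,250; volume = 21,700 L; S = 30.334 g/kg
After stage 2: salt = 658,250 + 33,400×14.6 = 1,145,890; volume = 55,100 L
S = 1,145,890 / 55,100 = 20.7966 g/kg

20.8 g/kg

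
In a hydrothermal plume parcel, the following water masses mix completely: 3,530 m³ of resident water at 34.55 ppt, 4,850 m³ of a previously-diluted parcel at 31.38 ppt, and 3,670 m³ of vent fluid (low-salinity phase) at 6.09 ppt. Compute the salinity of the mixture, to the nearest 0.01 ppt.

24.61 ppt

By conservation of dissolved salt,
salt = 3,530×34.55 + 4,850×31.38 + 3,670×6.09 = 121,961.5 + 152,193 + 22,350.3 = 296,504.8
volume = 3,530 + 4,850 + 3,670 = 12,050 m³
S = 296,504.8 / 12,050 = 24.6062 ppt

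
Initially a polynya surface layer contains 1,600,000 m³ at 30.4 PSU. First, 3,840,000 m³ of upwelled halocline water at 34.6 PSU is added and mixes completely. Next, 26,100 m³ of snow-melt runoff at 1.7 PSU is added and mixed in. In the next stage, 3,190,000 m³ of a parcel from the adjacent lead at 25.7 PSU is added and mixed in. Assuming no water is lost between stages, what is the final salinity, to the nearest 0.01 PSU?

30.44 PSU

Weighted by volume,
Initial salt = 1,600,000×30.4 = 48,640,000
After stage 1: salt = 48,640,000 + 3,840,000×34.6 = 181,504,000; volume = 5,440,000 m³; S = 33.365 PSU
After stage 2: salt = 181,504,000 + 26,100×1.7 = 181,548,370; volume = 5,466,100 m³; S = 33.214 PSU
After stage 3: salt = 181,548,370 + 3,190,000×25.7 = 263,531,370; volume = 8,656,100 m³
S = 263,531,370 / 8,656,100 = 30.4446 PSU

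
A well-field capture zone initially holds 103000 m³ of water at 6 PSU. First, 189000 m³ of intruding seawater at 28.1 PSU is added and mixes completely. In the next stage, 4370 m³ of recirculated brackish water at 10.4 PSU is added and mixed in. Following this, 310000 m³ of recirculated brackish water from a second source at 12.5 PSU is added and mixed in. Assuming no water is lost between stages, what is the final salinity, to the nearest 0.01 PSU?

Salt balance:
Initial salt = 103,000×6 = 618,000
After stage 1: salt = 618,000 + 189,000×28.1 = 5,928,900; volume = 292,000 m³; S = 20.304 PSU
After stage 2: salt = 5,928,900 + 4,370×10.4 = 5,974,348; volume = 296,370 m³; S = 20.158 PSU
After stage 3: salt = 5,974,348 + 310,000×12.5 = 9,849,348; volume = 606,370 m³
S = 9,849,348 / 606,370 = 16.2431 PSU

16.24 PSU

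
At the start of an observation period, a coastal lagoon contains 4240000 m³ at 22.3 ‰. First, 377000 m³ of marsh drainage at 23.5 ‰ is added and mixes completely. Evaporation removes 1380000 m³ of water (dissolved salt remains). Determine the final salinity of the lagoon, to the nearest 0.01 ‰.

After mixing: salt = 4,240,000×22.3 + 377,000×23.5 = 103,411,500; volume = 4,617,000 m³
After evaporation: salt unchanged = 103,411,500; volume = 4,617,000 − 1,380,000 = 3,237,000 m³
S = 103,411,500 / 3,237,000 = 31.9467 ‰

31.95 ‰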